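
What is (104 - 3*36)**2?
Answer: 16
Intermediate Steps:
(104 - 3*36)**2 = (104 - 108)**2 = (-4)**2 = 16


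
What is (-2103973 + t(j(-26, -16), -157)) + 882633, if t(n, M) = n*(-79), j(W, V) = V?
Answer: -1220076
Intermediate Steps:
t(n, M) = -79*n
(-2103973 + t(j(-26, -16), -157)) + 882633 = (-2103973 - 79*(-16)) + 882633 = (-2103973 + 1264) + 882633 = -2102709 + 882633 = -1220076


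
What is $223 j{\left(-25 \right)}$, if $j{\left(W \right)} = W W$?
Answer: $139375$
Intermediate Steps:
$j{\left(W \right)} = W^{2}$
$223 j{\left(-25 \right)} = 223 \left(-25\right)^{2} = 223 \cdot 625 = 139375$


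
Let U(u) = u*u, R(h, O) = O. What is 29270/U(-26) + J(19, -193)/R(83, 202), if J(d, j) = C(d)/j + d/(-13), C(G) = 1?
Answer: 285232215/6588634 ≈ 43.292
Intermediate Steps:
J(d, j) = 1/j - d/13 (J(d, j) = 1/j + d/(-13) = 1/j + d*(-1/13) = 1/j - d/13)
U(u) = u²
29270/U(-26) + J(19, -193)/R(83, 202) = 29270/((-26)²) + (1/(-193) - 1/13*19)/202 = 29270/676 + (-1/193 - 19/13)*(1/202) = 29270*(1/676) - 3680/2509*1/202 = 14635/338 - 1840/253409 = 285232215/6588634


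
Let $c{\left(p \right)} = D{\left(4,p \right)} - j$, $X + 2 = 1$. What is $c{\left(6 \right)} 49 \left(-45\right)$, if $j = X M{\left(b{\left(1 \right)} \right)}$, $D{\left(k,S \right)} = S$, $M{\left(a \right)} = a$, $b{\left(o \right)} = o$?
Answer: $-15435$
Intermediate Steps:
$X = -1$ ($X = -2 + 1 = -1$)
$j = -1$ ($j = \left(-1\right) 1 = -1$)
$c{\left(p \right)} = 1 + p$ ($c{\left(p \right)} = p - -1 = p + 1 = 1 + p$)
$c{\left(6 \right)} 49 \left(-45\right) = \left(1 + 6\right) 49 \left(-45\right) = 7 \cdot 49 \left(-45\right) = 343 \left(-45\right) = -15435$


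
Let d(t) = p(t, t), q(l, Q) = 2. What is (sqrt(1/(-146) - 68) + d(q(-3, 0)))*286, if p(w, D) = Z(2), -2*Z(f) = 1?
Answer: -143 + 143*I*sqrt(1449634)/73 ≈ -143.0 + 2358.5*I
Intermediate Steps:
Z(f) = -1/2 (Z(f) = -1/2*1 = -1/2)
p(w, D) = -1/2
d(t) = -1/2
(sqrt(1/(-146) - 68) + d(q(-3, 0)))*286 = (sqrt(1/(-146) - 68) - 1/2)*286 = (sqrt(-1/146 - 68) - 1/2)*286 = (sqrt(-9929/146) - 1/2)*286 = (I*sqrt(1449634)/146 - 1/2)*286 = (-1/2 + I*sqrt(1449634)/146)*286 = -143 + 143*I*sqrt(1449634)/73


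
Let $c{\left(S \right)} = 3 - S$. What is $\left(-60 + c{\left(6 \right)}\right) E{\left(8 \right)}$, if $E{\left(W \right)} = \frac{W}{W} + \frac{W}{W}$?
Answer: $-126$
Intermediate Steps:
$E{\left(W \right)} = 2$ ($E{\left(W \right)} = 1 + 1 = 2$)
$\left(-60 + c{\left(6 \right)}\right) E{\left(8 \right)} = \left(-60 + \left(3 - 6\right)\right) 2 = \left(-60 - 3\right) 2 = \left(-63\right) 2 = -126$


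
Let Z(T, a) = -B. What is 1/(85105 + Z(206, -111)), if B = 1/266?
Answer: 266/22637929 ≈ 1.1750e-5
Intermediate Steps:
B = 1/266 ≈ 0.0037594
Z(T, a) = -1/266 (Z(T, a) = -1*1/266 = -1/266)
1/(85105 + Z(206, -111)) = 1/(85105 - 1/266) = 1/(22637929/266) = 266/22637929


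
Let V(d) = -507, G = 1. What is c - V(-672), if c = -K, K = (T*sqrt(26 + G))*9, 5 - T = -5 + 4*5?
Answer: 507 + 270*sqrt(3) ≈ 974.65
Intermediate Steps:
T = -10 (T = 5 - (-5 + 4*5) = 5 - (-5 + 20) = 5 - 1*15 = 5 - 15 = -10)
K = -270*sqrt(3) (K = -10*sqrt(26 + 1)*9 = -30*sqrt(3)*9 = -270*sqrt(3) ≈ -467.65)
c = 270*sqrt(3) (c = -(-270)*sqrt(3) = 270*sqrt(3) ≈ 467.65)
c - V(-672) = 270*sqrt(3) - 1*(-507) = 270*sqrt(3) + 507 = 507 + 270*sqrt(3)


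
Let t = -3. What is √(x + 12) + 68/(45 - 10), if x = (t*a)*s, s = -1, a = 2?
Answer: 68/35 + 3*√2 ≈ 6.1855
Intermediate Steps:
x = 6 (x = -3*2*(-1) = -6*(-1) = 6)
√(x + 12) + 68/(45 - 10) = √(6 + 12) + 68/(45 - 10) = √18 + 68/35 = 3*√2 + (1/35)*68 = 3*√2 + 68/35 = 68/35 + 3*√2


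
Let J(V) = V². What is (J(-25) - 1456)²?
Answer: 690561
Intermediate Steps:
(J(-25) - 1456)² = ((-25)² - 1456)² = (625 - 1456)² = (-831)² = 690561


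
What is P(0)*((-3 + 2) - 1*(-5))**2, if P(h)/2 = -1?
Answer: -32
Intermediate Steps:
P(h) = -2 (P(h) = 2*(-1) = -2)
P(0)*((-3 + 2) - 1*(-5))**2 = -2*((-3 + 2) - 1*(-5))**2 = -2*(-1 + 5)**2 = -2*4**2 = -2*16 = -32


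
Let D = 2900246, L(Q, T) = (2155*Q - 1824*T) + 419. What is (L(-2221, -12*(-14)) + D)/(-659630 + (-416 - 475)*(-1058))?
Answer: -1096011/141524 ≈ -7.7443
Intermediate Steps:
L(Q, T) = 419 - 1824*T + 2155*Q (L(Q, T) = (-1824*T + 2155*Q) + 419 = 419 - 1824*T + 2155*Q)
(L(-2221, -12*(-14)) + D)/(-659630 + (-416 - 475)*(-1058)) = ((419 - (-21888)*(-14) + 2155*(-2221)) + 2900246)/(-659630 + (-416 - 475)*(-1058)) = ((419 - 1824*168 - 4786255) + 2900246)/(-659630 - 891*(-1058)) = ((419 - 306432 - 4786255) + 2900246)/(-659630 + 942678) = (-5092268 + 2900246)/283048 = -2192022*1/283048 = -1096011/141524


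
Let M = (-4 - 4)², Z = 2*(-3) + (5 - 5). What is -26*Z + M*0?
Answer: 156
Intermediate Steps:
Z = -6 (Z = -6 + 0 = -6)
M = 64 (M = (-8)² = 64)
-26*Z + M*0 = -26*(-6) + 64*0 = 156 + 0 = 156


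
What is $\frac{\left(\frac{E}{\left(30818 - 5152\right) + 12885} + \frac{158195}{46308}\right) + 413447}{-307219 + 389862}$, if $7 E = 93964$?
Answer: $\frac{5166703169607359}{1032751386297708} \approx 5.0029$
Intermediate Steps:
$E = \frac{93964}{7}$ ($E = \frac{1}{7} \cdot 93964 = \frac{93964}{7} \approx 13423.0$)
$\frac{\left(\frac{E}{\left(30818 - 5152\right) + 12885} + \frac{158195}{46308}\right) + 413447}{-307219 + 389862} = \frac{\left(\frac{93964}{7 \left(\left(30818 - 5152\right) + 12885\right)} + \frac{158195}{46308}\right) + 413447}{-307219 + 389862} = \frac{\left(\frac{93964}{7 \left(25666 + 12885\right)} + 158195 \cdot \frac{1}{46308}\right) + 413447}{82643} = \left(\left(\frac{93964}{7 \cdot 38551} + \frac{158195}{46308}\right) + 413447\right) \frac{1}{82643} = \left(\left(\frac{93964}{7} \cdot \frac{1}{38551} + \frac{158195}{46308}\right) + 413447\right) \frac{1}{82643} = \left(\left(\frac{93964}{269857} + \frac{158195}{46308}\right) + 413447\right) \frac{1}{82643} = \left(\frac{47041313027}{12496537956} + 413447\right) \frac{1}{82643} = \frac{5166703169607359}{12496537956} \cdot \frac{1}{82643} = \frac{5166703169607359}{1032751386297708}$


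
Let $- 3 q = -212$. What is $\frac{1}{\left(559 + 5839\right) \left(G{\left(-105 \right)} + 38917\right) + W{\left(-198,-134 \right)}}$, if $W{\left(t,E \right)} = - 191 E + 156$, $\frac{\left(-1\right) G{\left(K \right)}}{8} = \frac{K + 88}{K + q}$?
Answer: $\frac{103}{25646111364} \approx 4.0162 \cdot 10^{-9}$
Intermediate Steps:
$q = \frac{212}{3}$ ($q = \left(- \frac{1}{3}\right) \left(-212\right) = \frac{212}{3} \approx 70.667$)
$G{\left(K \right)} = - \frac{8 \left(88 + K\right)}{\frac{212}{3} + K}$ ($G{\left(K \right)} = - 8 \frac{K + 88}{K + \frac{212}{3}} = - 8 \frac{88 + K}{\frac{212}{3} + K} = - \frac{8 \left(88 + K\right)}{\frac{212}{3} + K}$)
$W{\left(t,E \right)} = 156 - 191 E$
$\frac{1}{\left(559 + 5839\right) \left(G{\left(-105 \right)} + 38917\right) + W{\left(-198,-134 \right)}} = \frac{1}{\left(559 + 5839\right) \left(\frac{24 \left(-88 - -105\right)}{212 + 3 \left(-105\right)} + 38917\right) + \left(156 - -25594\right)} = \frac{1}{6398 \left(\frac{24 \left(-88 + 105\right)}{212 - 315} + 38917\right) + \left(156 + 25594\right)} = \frac{1}{6398 \left(24 \frac{1}{-103} \cdot 17 + 38917\right) + 25750} = \frac{1}{6398 \left(24 \left(- \frac{1}{103}\right) 17 + 38917\right) + 25750} = \frac{1}{6398 \left(- \frac{408}{103} + 38917\right) + 25750} = \frac{1}{6398 \cdot \frac{4008043}{103} + 25750} = \frac{1}{\frac{25643459114}{103} + 25750} = \frac{1}{\frac{25646111364}{103}} = \frac{103}{25646111364}$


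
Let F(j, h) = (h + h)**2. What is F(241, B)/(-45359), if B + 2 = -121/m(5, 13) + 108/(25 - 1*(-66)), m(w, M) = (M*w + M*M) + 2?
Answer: -12101875/78061243988 ≈ -0.00015503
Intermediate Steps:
m(w, M) = 2 + M**2 + M*w (m(w, M) = (M*w + M**2) + 2 = (M**2 + M*w) + 2 = 2 + M**2 + M*w)
B = -28475/21476 (B = -2 + (-121/(2 + 13**2 + 13*5) + 108/(25 - 1*(-66))) = -2 + (-121/(2 + 169 + 65) + 108/(25 + 66)) = -2 + (-121/236 + 108/91) = -2 + 14477/21476 = -28475/21476 ≈ -1.3259)
F(j, h) = 4*h**2 (F(j, h) = (2*h)**2 = 4*h**2)
F(241, B)/(-45359) = (4*(-28475/21476)**2)/(-45359) = (4*(810825625/461218576))*(-1/45359) = (810825625/115304644)*(-1/45359) = -12101875/78061243988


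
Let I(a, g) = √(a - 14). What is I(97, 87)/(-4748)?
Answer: -√83/4748 ≈ -0.0019188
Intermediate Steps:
I(a, g) = √(-14 + a)
I(97, 87)/(-4748) = √(-14 + 97)/(-4748) = √83*(-1/4748) = -√83/4748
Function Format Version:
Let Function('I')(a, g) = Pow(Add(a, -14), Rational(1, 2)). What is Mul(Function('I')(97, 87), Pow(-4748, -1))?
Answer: Mul(Rational(-1, 4748), Pow(83, Rational(1, 2))) ≈ -0.0019188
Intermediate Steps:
Function('I')(a, g) = Pow(Add(-14, a), Rational(1, 2))
Mul(Function('I')(97, 87), Pow(-4748, -1)) = Mul(Pow(Add(-14, 97), Rational(1, 2)), Pow(-4748, -1)) = Mul(Pow(83, Rational(1, 2)), Rational(-1, 4748)) = Mul(Rational(-1, 4748), Pow(83, Rational(1, 2)))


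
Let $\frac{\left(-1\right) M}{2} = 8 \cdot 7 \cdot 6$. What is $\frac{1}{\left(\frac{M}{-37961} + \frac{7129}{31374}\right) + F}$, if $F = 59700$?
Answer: $\frac{170141202}{10157471431871} \approx 1.675 \cdot 10^{-5}$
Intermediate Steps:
$M = -672$ ($M = - 2 \cdot 8 \cdot 7 \cdot 6 = - 2 \cdot 56 \cdot 6 = \left(-2\right) 336 = -672$)
$\frac{1}{\left(\frac{M}{-37961} + \frac{7129}{31374}\right) + F} = \frac{1}{\left(- \frac{672}{-37961} + \frac{7129}{31374}\right) + 59700} = \frac{1}{\left(\left(-672\right) \left(- \frac{1}{37961}\right) + 7129 \cdot \frac{1}{31374}\right) + 59700} = \frac{1}{\left(\frac{96}{5423} + \frac{7129}{31374}\right) + 59700} = \frac{1}{\frac{41672471}{170141202} + 59700} = \frac{1}{\frac{10157471431871}{170141202}} = \frac{170141202}{10157471431871}$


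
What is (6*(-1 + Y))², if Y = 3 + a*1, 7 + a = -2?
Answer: 1764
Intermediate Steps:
a = -9 (a = -7 - 2 = -9)
Y = -6 (Y = 3 - 9*1 = 3 - 9 = -6)
(6*(-1 + Y))² = (6*(-1 - 6))² = (6*(-7))² = (-42)² = 1764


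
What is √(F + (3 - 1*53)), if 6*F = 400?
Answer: 5*√6/3 ≈ 4.0825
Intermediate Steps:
F = 200/3 (F = (⅙)*400 = 200/3 ≈ 66.667)
√(F + (3 - 1*53)) = √(200/3 + (3 - 1*53)) = √(200/3 + (3 - 53)) = √(200/3 - 50) = √(50/3) = 5*√6/3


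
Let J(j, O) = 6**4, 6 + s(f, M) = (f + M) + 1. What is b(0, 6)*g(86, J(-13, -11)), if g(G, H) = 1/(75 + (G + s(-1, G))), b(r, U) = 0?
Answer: 0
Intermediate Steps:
s(f, M) = -5 + M + f (s(f, M) = -6 + ((f + M) + 1) = -6 + ((M + f) + 1) = -6 + (1 + M + f) = -5 + M + f)
J(j, O) = 1296
g(G, H) = 1/(69 + 2*G) (g(G, H) = 1/(75 + (G + (-5 + G - 1))) = 1/(75 + (G + (-6 + G))) = 1/(75 + (-6 + 2*G)) = 1/(69 + 2*G))
b(0, 6)*g(86, J(-13, -11)) = 0/(69 + 2*86) = 0/(69 + 172) = 0/241 = 0*(1/241) = 0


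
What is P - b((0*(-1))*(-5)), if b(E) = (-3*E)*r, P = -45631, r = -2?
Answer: -45631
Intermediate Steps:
b(E) = 6*E (b(E) = -3*E*(-2) = 6*E)
P - b((0*(-1))*(-5)) = -45631 - 6*(0*(-1))*(-5) = -45631 - 6*0*(-5) = -45631 - 6*0 = -45631 - 1*0 = -45631 + 0 = -45631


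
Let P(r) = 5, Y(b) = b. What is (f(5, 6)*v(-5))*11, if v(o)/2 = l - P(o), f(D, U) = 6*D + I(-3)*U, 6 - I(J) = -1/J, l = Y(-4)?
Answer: -12672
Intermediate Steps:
l = -4
I(J) = 6 + 1/J (I(J) = 6 - (-1)/J = 6 + 1/J)
f(D, U) = 6*D + 17*U/3 (f(D, U) = 6*D + (6 + 1/(-3))*U = 6*D + (6 - ⅓)*U = 6*D + 17*U/3)
v(o) = -18 (v(o) = 2*(-4 - 1*5) = 2*(-4 - 5) = 2*(-9) = -18)
(f(5, 6)*v(-5))*11 = ((6*5 + (17/3)*6)*(-18))*11 = ((30 + 34)*(-18))*11 = (64*(-18))*11 = -1152*11 = -12672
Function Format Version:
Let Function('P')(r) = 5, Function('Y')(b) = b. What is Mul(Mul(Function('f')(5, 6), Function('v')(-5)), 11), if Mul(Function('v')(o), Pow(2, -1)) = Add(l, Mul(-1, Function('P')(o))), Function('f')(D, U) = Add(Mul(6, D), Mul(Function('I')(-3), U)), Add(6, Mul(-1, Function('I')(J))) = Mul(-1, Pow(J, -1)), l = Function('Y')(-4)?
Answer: -12672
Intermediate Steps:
l = -4
Function('I')(J) = Add(6, Pow(J, -1)) (Function('I')(J) = Add(6, Mul(-1, Mul(-1, Pow(J, -1)))) = Add(6, Pow(J, -1)))
Function('f')(D, U) = Add(Mul(6, D), Mul(Rational(17, 3), U)) (Function('f')(D, U) = Add(Mul(6, D), Mul(Add(6, Pow(-3, -1)), U)) = Add(Mul(6, D), Mul(Add(6, Rational(-1, 3)), U)) = Add(Mul(6, D), Mul(Rational(17, 3), U)))
Function('v')(o) = -18 (Function('v')(o) = Mul(2, Add(-4, Mul(-1, 5))) = Mul(2, Add(-4, -5)) = Mul(2, -9) = -18)
Mul(Mul(Function('f')(5, 6), Function('v')(-5)), 11) = Mul(Mul(Add(Mul(6, 5), Mul(Rational(17, 3), 6)), -18), 11) = Mul(Mul(Add(30, 34), -18), 11) = Mul(Mul(64, -18), 11) = Mul(-1152, 11) = -12672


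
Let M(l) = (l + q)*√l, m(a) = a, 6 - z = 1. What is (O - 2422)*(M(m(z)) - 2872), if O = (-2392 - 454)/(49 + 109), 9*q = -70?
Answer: 553609592/79 + 4819025*√5/711 ≈ 7.0229e+6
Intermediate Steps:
z = 5 (z = 6 - 1*1 = 6 - 1 = 5)
q = -70/9 (q = (⅑)*(-70) = -70/9 ≈ -7.7778)
M(l) = √l*(-70/9 + l) (M(l) = (l - 70/9)*√l = (-70/9 + l)*√l = √l*(-70/9 + l))
O = -1423/79 (O = -2846/158 = -2846*1/158 = -1423/79 ≈ -18.013)
(O - 2422)*(M(m(z)) - 2872) = (-1423/79 - 2422)*(√5*(-70/9 + 5) - 2872) = -192761*(√5*(-25/9) - 2872)/79 = -192761*(-25*√5/9 - 2872)/79 = -192761*(-2872 - 25*√5/9)/79 = 553609592/79 + 4819025*√5/711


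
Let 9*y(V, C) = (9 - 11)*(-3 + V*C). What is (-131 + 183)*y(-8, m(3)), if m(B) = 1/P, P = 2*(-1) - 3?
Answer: 728/45 ≈ 16.178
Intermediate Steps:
P = -5 (P = -2 - 3 = -5)
m(B) = -⅕ (m(B) = 1/(-5) = -⅕)
y(V, C) = ⅔ - 2*C*V/9 (y(V, C) = ((9 - 11)*(-3 + V*C))/9 = (-2*(-3 + C*V))/9 = (6 - 2*C*V)/9 = ⅔ - 2*C*V/9)
(-131 + 183)*y(-8, m(3)) = (-131 + 183)*(⅔ - 2/9*(-⅕)*(-8)) = 52*(⅔ - 16/45) = 52*(14/45) = 728/45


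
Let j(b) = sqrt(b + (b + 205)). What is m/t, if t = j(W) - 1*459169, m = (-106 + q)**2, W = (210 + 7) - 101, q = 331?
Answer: -23245430625/210836170124 - 50625*sqrt(437)/210836170124 ≈ -0.11026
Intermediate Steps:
W = 116 (W = 217 - 101 = 116)
j(b) = sqrt(205 + 2*b) (j(b) = sqrt(b + (205 + b)) = sqrt(205 + 2*b))
m = 50625 (m = (-106 + 331)**2 = 225**2 = 50625)
t = -459169 + sqrt(437) (t = sqrt(205 + 2*116) - 1*459169 = sqrt(205 + 232) - 459169 = sqrt(437) - 459169 = -459169 + sqrt(437) ≈ -4.5915e+5)
m/t = 50625/(-459169 + sqrt(437))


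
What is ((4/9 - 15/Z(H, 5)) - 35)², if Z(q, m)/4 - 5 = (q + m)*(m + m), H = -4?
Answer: 1570009/1296 ≈ 1211.4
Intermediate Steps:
Z(q, m) = 20 + 8*m*(m + q) (Z(q, m) = 20 + 4*((q + m)*(m + m)) = 20 + 4*((m + q)*(2*m)) = 20 + 4*(2*m*(m + q)) = 20 + 8*m*(m + q))
((4/9 - 15/Z(H, 5)) - 35)² = ((4/9 - 15/(20 + 8*5² + 8*5*(-4))) - 35)² = ((4*(⅑) - 15/(20 + 8*25 - 160)) - 35)² = ((4/9 - 15/(20 + 200 - 160)) - 35)² = ((4/9 - 15/60) - 35)² = ((4/9 - 15*1/60) - 35)² = ((4/9 - ¼) - 35)² = (7/36 - 35)² = (-1253/36)² = 1570009/1296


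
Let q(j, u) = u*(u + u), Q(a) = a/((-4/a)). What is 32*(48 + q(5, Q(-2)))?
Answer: 1600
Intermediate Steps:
Q(a) = -a²/4 (Q(a) = a*(-a/4) = -a²/4)
q(j, u) = 2*u² (q(j, u) = u*(2*u) = 2*u²)
32*(48 + q(5, Q(-2))) = 32*(48 + 2*(-¼*(-2)²)²) = 32*(48 + 2*(-¼*4)²) = 32*(48 + 2*(-1)²) = 32*(48 + 2*1) = 32*(48 + 2) = 32*50 = 1600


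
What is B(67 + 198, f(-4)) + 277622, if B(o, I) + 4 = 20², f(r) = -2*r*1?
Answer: 278018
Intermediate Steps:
f(r) = -2*r
B(o, I) = 396 (B(o, I) = -4 + 20² = -4 + 400 = 396)
B(67 + 198, f(-4)) + 277622 = 396 + 277622 = 278018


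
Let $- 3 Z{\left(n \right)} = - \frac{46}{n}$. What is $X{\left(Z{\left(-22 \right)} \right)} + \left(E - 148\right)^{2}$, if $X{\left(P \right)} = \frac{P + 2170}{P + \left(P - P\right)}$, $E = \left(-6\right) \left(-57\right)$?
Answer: $\frac{794041}{23} \approx 34524.0$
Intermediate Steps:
$Z{\left(n \right)} = \frac{46}{3 n}$ ($Z{\left(n \right)} = - \frac{\left(-46\right) \frac{1}{n}}{3} = \frac{46}{3 n}$)
$E = 342$
$X{\left(P \right)} = \frac{2170 + P}{P}$ ($X{\left(P \right)} = \frac{2170 + P}{P + 0} = \frac{2170 + P}{P}$)
$X{\left(Z{\left(-22 \right)} \right)} + \left(E - 148\right)^{2} = \frac{2170 + \frac{46}{3 \left(-22\right)}}{\frac{46}{3} \frac{1}{-22}} + \left(342 - 148\right)^{2} = \frac{2170 + \frac{46}{3} \left(- \frac{1}{22}\right)}{\frac{46}{3} \left(- \frac{1}{22}\right)} + 194^{2} = \frac{2170 - \frac{23}{33}}{- \frac{23}{33}} + 37636 = \left(- \frac{33}{23}\right) \frac{71587}{33} + 37636 = - \frac{71587}{23} + 37636 = \frac{794041}{23}$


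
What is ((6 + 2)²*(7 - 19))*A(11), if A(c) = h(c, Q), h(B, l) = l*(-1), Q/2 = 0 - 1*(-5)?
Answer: 7680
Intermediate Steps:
Q = 10 (Q = 2*(0 - 1*(-5)) = 2*(0 + 5) = 2*5 = 10)
h(B, l) = -l
A(c) = -10 (A(c) = -1*10 = -10)
((6 + 2)²*(7 - 19))*A(11) = ((6 + 2)²*(7 - 19))*(-10) = (8²*(-12))*(-10) = (64*(-12))*(-10) = -768*(-10) = 7680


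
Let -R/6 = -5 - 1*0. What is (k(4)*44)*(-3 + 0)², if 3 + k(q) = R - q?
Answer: 9108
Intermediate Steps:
R = 30 (R = -6*(-5 - 1*0) = -6*(-5 + 0) = -6*(-5) = 30)
k(q) = 27 - q (k(q) = -3 + (30 - q) = 27 - q)
(k(4)*44)*(-3 + 0)² = ((27 - 1*4)*44)*(-3 + 0)² = ((27 - 4)*44)*(-3)² = (23*44)*9 = 1012*9 = 9108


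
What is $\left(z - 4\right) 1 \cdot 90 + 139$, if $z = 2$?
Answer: $-41$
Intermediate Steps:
$\left(z - 4\right) 1 \cdot 90 + 139 = \left(2 - 4\right) 1 \cdot 90 + 139 = \left(-2\right) 1 \cdot 90 + 139 = \left(-2\right) 90 + 139 = -180 + 139 = -41$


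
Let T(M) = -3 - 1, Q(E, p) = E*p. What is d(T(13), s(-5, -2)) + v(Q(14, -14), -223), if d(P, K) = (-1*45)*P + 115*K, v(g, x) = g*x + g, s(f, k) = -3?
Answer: 43347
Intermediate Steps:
T(M) = -4
v(g, x) = g + g*x
d(P, K) = -45*P + 115*K
d(T(13), s(-5, -2)) + v(Q(14, -14), -223) = (-45*(-4) + 115*(-3)) + (14*(-14))*(1 - 223) = (180 - 345) - 196*(-222) = -165 + 43512 = 43347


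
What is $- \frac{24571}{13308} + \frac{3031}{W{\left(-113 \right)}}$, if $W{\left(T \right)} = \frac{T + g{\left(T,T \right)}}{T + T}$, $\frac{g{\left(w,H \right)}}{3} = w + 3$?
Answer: $\frac{9105174895}{5895444} \approx 1544.4$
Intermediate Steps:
$g{\left(w,H \right)} = 9 + 3 w$ ($g{\left(w,H \right)} = 3 \left(w + 3\right) = 3 \left(3 + w\right) = 9 + 3 w$)
$W{\left(T \right)} = \frac{9 + 4 T}{2 T}$ ($W{\left(T \right)} = \frac{T + \left(9 + 3 T\right)}{T + T} = \frac{9 + 4 T}{2 T}$)
$- \frac{24571}{13308} + \frac{3031}{W{\left(-113 \right)}} = - \frac{24571}{13308} + \frac{3031}{2 + \frac{9}{2 \left(-113\right)}} = \left(-24571\right) \frac{1}{13308} + \frac{3031}{2 + \frac{9}{2} \left(- \frac{1}{113}\right)} = - \frac{24571}{13308} + \frac{3031}{2 - \frac{9}{226}} = - \frac{24571}{13308} + \frac{3031}{\frac{443}{226}} = - \frac{24571}{13308} + 3031 \cdot \frac{226}{443} = - \frac{24571}{13308} + \frac{685006}{443} = \frac{9105174895}{5895444}$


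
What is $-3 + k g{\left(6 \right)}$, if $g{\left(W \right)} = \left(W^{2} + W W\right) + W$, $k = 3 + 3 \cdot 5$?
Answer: $1401$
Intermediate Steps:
$k = 18$ ($k = 3 + 15 = 18$)
$g{\left(W \right)} = W + 2 W^{2}$ ($g{\left(W \right)} = \left(W^{2} + W^{2}\right) + W = 2 W^{2} + W = W + 2 W^{2}$)
$-3 + k g{\left(6 \right)} = -3 + 18 \cdot 6 \left(1 + 2 \cdot 6\right) = -3 + 18 \cdot 6 \left(1 + 12\right) = -3 + 18 \cdot 6 \cdot 13 = -3 + 18 \cdot 78 = -3 + 1404 = 1401$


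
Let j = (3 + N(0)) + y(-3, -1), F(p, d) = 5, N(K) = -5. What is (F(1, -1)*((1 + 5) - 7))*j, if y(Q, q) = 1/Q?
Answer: 35/3 ≈ 11.667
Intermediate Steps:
j = -7/3 (j = (3 - 5) + 1/(-3) = -2 - ⅓ = -7/3 ≈ -2.3333)
(F(1, -1)*((1 + 5) - 7))*j = (5*((1 + 5) - 7))*(-7/3) = (5*(6 - 7))*(-7/3) = (5*(-1))*(-7/3) = -5*(-7/3) = 35/3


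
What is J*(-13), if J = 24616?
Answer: -320008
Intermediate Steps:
J*(-13) = 24616*(-13) = -320008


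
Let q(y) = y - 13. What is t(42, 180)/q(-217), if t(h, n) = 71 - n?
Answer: 109/230 ≈ 0.47391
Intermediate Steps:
q(y) = -13 + y
t(42, 180)/q(-217) = (71 - 1*180)/(-13 - 217) = (71 - 180)/(-230) = -109*(-1/230) = 109/230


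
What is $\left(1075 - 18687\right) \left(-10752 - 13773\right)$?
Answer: $431934300$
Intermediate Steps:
$\left(1075 - 18687\right) \left(-10752 - 13773\right) = - 17612 \left(-10752 - 13773\right) = \left(-17612\right) \left(-24525\right) = 431934300$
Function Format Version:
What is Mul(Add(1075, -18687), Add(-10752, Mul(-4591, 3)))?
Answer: 431934300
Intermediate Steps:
Mul(Add(1075, -18687), Add(-10752, Mul(-4591, 3))) = Mul(-17612, Add(-10752, -13773)) = Mul(-17612, -24525) = 431934300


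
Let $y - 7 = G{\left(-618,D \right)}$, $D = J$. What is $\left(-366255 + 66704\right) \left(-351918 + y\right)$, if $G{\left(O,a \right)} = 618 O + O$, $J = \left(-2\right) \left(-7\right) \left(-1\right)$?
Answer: $220006130603$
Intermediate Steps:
$J = -14$ ($J = 14 \left(-1\right) = -14$)
$D = -14$
$G{\left(O,a \right)} = 619 O$
$y = -382535$ ($y = 7 + 619 \left(-618\right) = 7 - 382542 = -382535$)
$\left(-366255 + 66704\right) \left(-351918 + y\right) = \left(-366255 + 66704\right) \left(-351918 - 382535\right) = \left(-299551\right) \left(-734453\right) = 220006130603$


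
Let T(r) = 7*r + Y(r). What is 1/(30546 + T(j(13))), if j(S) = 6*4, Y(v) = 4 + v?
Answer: 1/30742 ≈ 3.2529e-5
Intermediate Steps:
j(S) = 24
T(r) = 4 + 8*r (T(r) = 7*r + (4 + r) = 4 + 8*r)
1/(30546 + T(j(13))) = 1/(30546 + (4 + 8*24)) = 1/(30546 + (4 + 192)) = 1/(30546 + 196) = 1/30742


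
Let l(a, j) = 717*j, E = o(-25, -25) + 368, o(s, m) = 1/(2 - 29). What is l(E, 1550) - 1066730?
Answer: 44620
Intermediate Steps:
o(s, m) = -1/27 (o(s, m) = 1/(-27) = -1/27)
E = 9935/27 (E = -1/27 + 368 = 9935/27 ≈ 367.96)
l(E, 1550) - 1066730 = 717*1550 - 1066730 = 1111350 - 1066730 = 44620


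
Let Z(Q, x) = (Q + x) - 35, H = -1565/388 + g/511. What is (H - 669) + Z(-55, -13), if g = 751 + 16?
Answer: -153565015/198268 ≈ -774.53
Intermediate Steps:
g = 767
H = -502119/198268 (H = -1565/388 + 767/511 = -502119/198268 ≈ -2.5325)
Z(Q, x) = -35 + Q + x
(H - 669) + Z(-55, -13) = (-502119/198268 - 669) + (-35 - 55 - 13) = -133143411/198268 - 103 = -153565015/198268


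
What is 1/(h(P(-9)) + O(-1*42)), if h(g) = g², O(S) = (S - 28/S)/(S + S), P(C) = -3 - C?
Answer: 63/2299 ≈ 0.027403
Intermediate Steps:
O(S) = (S - 28/S)/(2*S) (O(S) = (S - 28/S)/((2*S)) = (S - 28/S)*(1/(2*S)) = (S - 28/S)/(2*S))
1/(h(P(-9)) + O(-1*42)) = 1/((-3 - 1*(-9))² + (½ - 14/(-1*42)²)) = 1/((-3 + 9)² + (½ - 14/(-42)²)) = 1/(6² + (½ - 14*1/1764)) = 1/(36 + (½ - 1/126)) = 1/(36 + 31/63) = 1/(2299/63) = 63/2299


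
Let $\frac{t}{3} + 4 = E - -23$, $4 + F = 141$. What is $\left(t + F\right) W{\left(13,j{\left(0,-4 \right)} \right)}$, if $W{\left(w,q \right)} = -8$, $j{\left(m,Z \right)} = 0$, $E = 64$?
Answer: $-3088$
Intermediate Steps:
$F = 137$ ($F = -4 + 141 = 137$)
$t = 249$ ($t = -12 + 3 \left(64 - -23\right) = -12 + 3 \left(64 + 23\right) = -12 + 3 \cdot 87 = -12 + 261 = 249$)
$\left(t + F\right) W{\left(13,j{\left(0,-4 \right)} \right)} = \left(249 + 137\right) \left(-8\right) = 386 \left(-8\right) = -3088$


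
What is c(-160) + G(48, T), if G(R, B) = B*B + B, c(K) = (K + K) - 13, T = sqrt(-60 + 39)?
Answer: -354 + I*sqrt(21) ≈ -354.0 + 4.5826*I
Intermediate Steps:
T = I*sqrt(21) (T = sqrt(-21) = I*sqrt(21) ≈ 4.5826*I)
c(K) = -13 + 2*K (c(K) = 2*K - 13 = -13 + 2*K)
G(R, B) = B + B**2 (G(R, B) = B**2 + B = B + B**2)
c(-160) + G(48, T) = (-13 + 2*(-160)) + (I*sqrt(21))*(1 + I*sqrt(21)) = (-13 - 320) + I*sqrt(21)*(1 + I*sqrt(21)) = -333 + I*sqrt(21)*(1 + I*sqrt(21))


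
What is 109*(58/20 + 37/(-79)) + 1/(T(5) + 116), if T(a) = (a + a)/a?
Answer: 6177173/23305 ≈ 265.06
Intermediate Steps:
T(a) = 2 (T(a) = (2*a)/a = 2)
109*(58/20 + 37/(-79)) + 1/(T(5) + 116) = 109*(58/20 + 37/(-79)) + 1/(2 + 116) = 109*(58*(1/20) + 37*(-1/79)) + 1/118 = 109*(29/10 - 37/79) + 1/118 = 109*(1921/790) + 1/118 = 209389/790 + 1/118 = 6177173/23305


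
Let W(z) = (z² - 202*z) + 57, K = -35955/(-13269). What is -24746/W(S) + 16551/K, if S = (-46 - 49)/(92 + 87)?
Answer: 62719203543991/10527568070 ≈ 5957.6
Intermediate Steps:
K = 11985/4423 (K = -35955*(-1/13269) = 11985/4423 ≈ 2.7097)
S = -95/179 ≈ -0.53073
W(z) = 57 + z² - 202*z
-24746/W(S) + 16551/K = -24746/(57 + (-95/179)² - 202*(-95/179)) + 16551/(11985/4423) = -24746/(57 + 9025/32041 + 19190/179) + 16551*(4423/11985) = -24746/5270372/32041 + 24401691/3995 = -24746*32041/5270372 + 24401691/3995 = -396443293/2635186 + 24401691/3995 = 62719203543991/10527568070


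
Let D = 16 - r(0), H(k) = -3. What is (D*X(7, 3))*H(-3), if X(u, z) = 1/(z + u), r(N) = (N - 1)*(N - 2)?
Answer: -21/5 ≈ -4.2000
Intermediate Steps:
r(N) = (-1 + N)*(-2 + N)
X(u, z) = 1/(u + z)
D = 14 (D = 16 - (2 + 0² - 3*0) = 16 - (2 + 0 + 0) = 16 - 1*2 = 16 - 2 = 14)
(D*X(7, 3))*H(-3) = (14/(7 + 3))*(-3) = (14/10)*(-3) = (14*(⅒))*(-3) = (7/5)*(-3) = -21/5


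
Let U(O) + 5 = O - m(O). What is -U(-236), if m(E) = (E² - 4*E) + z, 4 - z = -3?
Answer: 56888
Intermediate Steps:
z = 7 (z = 4 - 1*(-3) = 4 + 3 = 7)
m(E) = 7 + E² - 4*E (m(E) = (E² - 4*E) + 7 = 7 + E² - 4*E)
U(O) = -12 - O² + 5*O (U(O) = -5 + (O - (7 + O² - 4*O)) = -5 + (O + (-7 - O² + 4*O)) = -5 + (-7 - O² + 5*O) = -12 - O² + 5*O)
-U(-236) = -(-12 - 1*(-236)² + 5*(-236)) = -(-12 - 1*55696 - 1180) = -(-12 - 55696 - 1180) = -1*(-56888) = 56888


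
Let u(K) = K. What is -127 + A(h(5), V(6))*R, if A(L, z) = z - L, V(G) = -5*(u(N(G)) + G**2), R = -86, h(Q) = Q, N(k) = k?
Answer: 18363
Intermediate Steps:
V(G) = -5*G - 5*G**2 (V(G) = -5*(G + G**2) = -5*G - 5*G**2)
-127 + A(h(5), V(6))*R = -127 + (5*6*(-1 - 1*6) - 1*5)*(-86) = -127 + (5*6*(-1 - 6) - 5)*(-86) = -127 + (5*6*(-7) - 5)*(-86) = -127 + (-210 - 5)*(-86) = -127 - 215*(-86) = -127 + 18490 = 18363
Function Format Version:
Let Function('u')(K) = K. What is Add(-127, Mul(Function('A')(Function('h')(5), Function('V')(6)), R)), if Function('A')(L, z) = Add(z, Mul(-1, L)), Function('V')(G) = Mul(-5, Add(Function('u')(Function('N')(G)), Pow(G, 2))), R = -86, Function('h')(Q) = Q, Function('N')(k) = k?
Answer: 18363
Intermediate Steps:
Function('V')(G) = Add(Mul(-5, G), Mul(-5, Pow(G, 2))) (Function('V')(G) = Mul(-5, Add(G, Pow(G, 2))) = Add(Mul(-5, G), Mul(-5, Pow(G, 2))))
Add(-127, Mul(Function('A')(Function('h')(5), Function('V')(6)), R)) = Add(-127, Mul(Add(Mul(5, 6, Add(-1, Mul(-1, 6))), Mul(-1, 5)), -86)) = Add(-127, Mul(Add(Mul(5, 6, Add(-1, -6)), -5), -86)) = Add(-127, Mul(Add(Mul(5, 6, -7), -5), -86)) = Add(-127, Mul(Add(-210, -5), -86)) = Add(-127, Mul(-215, -86)) = Add(-127, 18490) = 18363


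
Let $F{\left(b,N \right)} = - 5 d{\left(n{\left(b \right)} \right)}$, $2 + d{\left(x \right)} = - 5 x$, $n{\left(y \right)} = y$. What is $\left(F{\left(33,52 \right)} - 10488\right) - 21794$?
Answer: $-31447$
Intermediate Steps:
$d{\left(x \right)} = -2 - 5 x$
$F{\left(b,N \right)} = 10 + 25 b$ ($F{\left(b,N \right)} = - 5 \left(-2 - 5 b\right) = 10 + 25 b$)
$\left(F{\left(33,52 \right)} - 10488\right) - 21794 = \left(\left(10 + 25 \cdot 33\right) - 10488\right) - 21794 = \left(\left(10 + 825\right) - 10488\right) - 21794 = \left(835 - 10488\right) - 21794 = -9653 - 21794 = -31447$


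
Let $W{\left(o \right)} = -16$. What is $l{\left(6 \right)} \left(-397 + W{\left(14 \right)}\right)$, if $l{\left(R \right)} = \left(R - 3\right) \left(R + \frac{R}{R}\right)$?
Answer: $-8673$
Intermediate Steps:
$l{\left(R \right)} = \left(1 + R\right) \left(-3 + R\right)$ ($l{\left(R \right)} = \left(-3 + R\right) \left(R + 1\right) = \left(-3 + R\right) \left(1 + R\right) = \left(1 + R\right) \left(-3 + R\right)$)
$l{\left(6 \right)} \left(-397 + W{\left(14 \right)}\right) = \left(-3 + 6^{2} - 12\right) \left(-397 - 16\right) = \left(-3 + 36 - 12\right) \left(-413\right) = 21 \left(-413\right) = -8673$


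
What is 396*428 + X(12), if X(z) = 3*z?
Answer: 169524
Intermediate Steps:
396*428 + X(12) = 396*428 + 3*12 = 169488 + 36 = 169524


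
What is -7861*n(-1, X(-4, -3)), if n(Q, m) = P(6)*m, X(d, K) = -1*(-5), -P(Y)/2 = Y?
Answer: 471660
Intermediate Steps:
P(Y) = -2*Y
X(d, K) = 5
n(Q, m) = -12*m (n(Q, m) = (-2*6)*m = -12*m)
-7861*n(-1, X(-4, -3)) = -(-94332)*5 = -7861*(-60) = 471660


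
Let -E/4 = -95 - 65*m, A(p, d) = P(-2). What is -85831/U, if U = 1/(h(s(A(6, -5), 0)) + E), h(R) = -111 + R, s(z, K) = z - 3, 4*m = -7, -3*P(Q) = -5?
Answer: 48237022/3 ≈ 1.6079e+7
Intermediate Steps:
P(Q) = 5/3 (P(Q) = -⅓*(-5) = 5/3)
m = -7/4 (m = (¼)*(-7) = -7/4 ≈ -1.7500)
A(p, d) = 5/3
s(z, K) = -3 + z
E = -75 (E = -4*(-95 - 65*(-7/4)) = -4*(-95 + 455/4) = -4*75/4 = -75)
U = -3/562 (U = 1/((-111 + (-3 + 5/3)) - 75) = 1/((-111 - 4/3) - 75) = 1/(-337/3 - 75) = 1/(-562/3) = -3/562 ≈ -0.0053381)
-85831/U = -85831/(-3/562) = -85831*(-562/3) = 48237022/3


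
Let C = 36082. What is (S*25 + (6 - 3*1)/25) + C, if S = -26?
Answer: 885803/25 ≈ 35432.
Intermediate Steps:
(S*25 + (6 - 3*1)/25) + C = (-26*25 + (6 - 3*1)/25) + 36082 = (-650 + (6 - 3)*(1/25)) + 36082 = (-650 + 3*(1/25)) + 36082 = (-650 + 3/25) + 36082 = -16247/25 + 36082 = 885803/25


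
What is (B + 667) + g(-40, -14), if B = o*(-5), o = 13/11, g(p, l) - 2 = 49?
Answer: 7833/11 ≈ 712.09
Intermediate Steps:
g(p, l) = 51 (g(p, l) = 2 + 49 = 51)
o = 13/11 (o = 13*(1/11) = 13/11 ≈ 1.1818)
B = -65/11 (B = (13/11)*(-5) = -65/11 ≈ -5.9091)
(B + 667) + g(-40, -14) = (-65/11 + 667) + 51 = 7272/11 + 51 = 7833/11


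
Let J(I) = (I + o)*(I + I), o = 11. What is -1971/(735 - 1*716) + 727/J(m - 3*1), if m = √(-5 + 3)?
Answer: 5*(-23261*I - 3942*√2)/(38*(5*√2 + 26*I)) ≈ -116.75 - 3.5404*I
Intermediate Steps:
m = I*√2 (m = √(-2) = I*√2 ≈ 1.4142*I)
J(I) = 2*I*(11 + I) (J(I) = (I + 11)*(I + I) = (11 + I)*(2*I) = 2*I*(11 + I))
-1971/(735 - 1*716) + 727/J(m - 3*1) = -1971/(735 - 1*716) + 727/((2*(I*√2 - 3*1)*(11 + (I*√2 - 3*1)))) = -1971/(735 - 716) + 727/((2*(I*√2 - 3)*(11 + (I*√2 - 3)))) = -1971/19 + 727/((2*(-3 + I*√2)*(11 + (-3 + I*√2)))) = -1971*1/19 + 727/((2*(-3 + I*√2)*(8 + I*√2))) = -1971/19 + 727*(1/(2*(-3 + I*√2)*(8 + I*√2))) = -1971/19 + 727/(2*(-3 + I*√2)*(8 + I*√2))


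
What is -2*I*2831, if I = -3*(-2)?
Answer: -33972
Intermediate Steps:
I = 6
-2*I*2831 = -2*6*2831 = -12*2831 = -33972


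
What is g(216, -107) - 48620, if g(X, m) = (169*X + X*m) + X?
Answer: -35012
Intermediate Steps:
g(X, m) = 170*X + X*m
g(216, -107) - 48620 = 216*(170 - 107) - 48620 = 216*63 - 48620 = 13608 - 48620 = -35012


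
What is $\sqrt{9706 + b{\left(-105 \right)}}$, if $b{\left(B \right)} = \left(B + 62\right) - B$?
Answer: $2 \sqrt{2442} \approx 98.833$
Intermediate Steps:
$b{\left(B \right)} = 62$ ($b{\left(B \right)} = \left(62 + B\right) - B = 62$)
$\sqrt{9706 + b{\left(-105 \right)}} = \sqrt{9706 + 62} = \sqrt{9768} = 2 \sqrt{2442}$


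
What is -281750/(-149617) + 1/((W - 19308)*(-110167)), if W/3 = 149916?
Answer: 785921462961199/417345914907480 ≈ 1.8831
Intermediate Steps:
W = 449748 (W = 3*149916 = 449748)
-281750/(-149617) + 1/((W - 19308)*(-110167)) = -281750/(-149617) + 1/((449748 - 19308)*(-110167)) = -281750*(-1/149617) - 1/110167/430440 = 281750/149617 + (1/430440)*(-1/110167) = 281750/149617 - 1/47420283480 = 785921462961199/417345914907480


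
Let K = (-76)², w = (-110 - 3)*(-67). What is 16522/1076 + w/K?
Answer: 25894367/1553744 ≈ 16.666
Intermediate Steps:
w = 7571 (w = -113*(-67) = 7571)
K = 5776
16522/1076 + w/K = 16522/1076 + 7571/5776 = 16522*(1/1076) + 7571*(1/5776) = 8261/538 + 7571/5776 = 25894367/1553744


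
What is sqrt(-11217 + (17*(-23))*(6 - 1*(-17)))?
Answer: I*sqrt(20210) ≈ 142.16*I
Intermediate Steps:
sqrt(-11217 + (17*(-23))*(6 - 1*(-17))) = sqrt(-11217 - 391*(6 + 17)) = sqrt(-11217 - 391*23) = sqrt(-11217 - 8993) = sqrt(-20210) = I*sqrt(20210)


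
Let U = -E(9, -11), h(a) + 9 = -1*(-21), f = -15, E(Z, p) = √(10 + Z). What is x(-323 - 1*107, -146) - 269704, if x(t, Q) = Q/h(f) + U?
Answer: -1618297/6 - √19 ≈ -2.6972e+5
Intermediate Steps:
h(a) = 12 (h(a) = -9 - 1*(-21) = -9 + 21 = 12)
U = -√19 (U = -√(10 + 9) = -√19 ≈ -4.3589)
x(t, Q) = -√19 + Q/12 (x(t, Q) = Q/12 - √19 = -√19 + Q/12)
x(-323 - 1*107, -146) - 269704 = (-√19 + (1/12)*(-146)) - 269704 = (-√19 - 73/6) - 269704 = (-73/6 - √19) - 269704 = -1618297/6 - √19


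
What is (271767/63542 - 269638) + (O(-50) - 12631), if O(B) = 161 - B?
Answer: -17922257669/63542 ≈ -2.8205e+5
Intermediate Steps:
(271767/63542 - 269638) + (O(-50) - 12631) = (271767/63542 - 269638) + ((161 - 1*(-50)) - 12631) = (271767*(1/63542) - 269638) + ((161 + 50) - 12631) = (271767/63542 - 269638) + (211 - 12631) = -17133066029/63542 - 12420 = -17922257669/63542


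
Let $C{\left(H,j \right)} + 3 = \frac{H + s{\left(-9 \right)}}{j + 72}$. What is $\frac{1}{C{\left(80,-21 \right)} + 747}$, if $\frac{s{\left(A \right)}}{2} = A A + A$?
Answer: $\frac{51}{38168} \approx 0.0013362$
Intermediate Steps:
$s{\left(A \right)} = 2 A + 2 A^{2}$ ($s{\left(A \right)} = 2 \left(A A + A\right) = 2 \left(A^{2} + A\right) = 2 \left(A + A^{2}\right) = 2 A + 2 A^{2}$)
$C{\left(H,j \right)} = -3 + \frac{144 + H}{72 + j}$ ($C{\left(H,j \right)} = -3 + \frac{H + 2 \left(-9\right) \left(1 - 9\right)}{j + 72} = -3 + \frac{H + 2 \left(-9\right) \left(-8\right)}{72 + j} = -3 + \frac{H + 144}{72 + j} = -3 + \frac{144 + H}{72 + j}$)
$\frac{1}{C{\left(80,-21 \right)} + 747} = \frac{1}{\frac{-72 + 80 - -63}{72 - 21} + 747} = \frac{1}{\frac{-72 + 80 + 63}{51} + 747} = \frac{1}{\frac{1}{51} \cdot 71 + 747} = \frac{1}{\frac{71}{51} + 747} = \frac{1}{\frac{38168}{51}} = \frac{51}{38168}$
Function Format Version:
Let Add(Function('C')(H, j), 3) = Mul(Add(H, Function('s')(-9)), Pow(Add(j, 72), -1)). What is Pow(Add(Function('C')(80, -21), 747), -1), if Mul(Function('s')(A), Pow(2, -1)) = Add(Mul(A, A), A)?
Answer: Rational(51, 38168) ≈ 0.0013362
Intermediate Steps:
Function('s')(A) = Add(Mul(2, A), Mul(2, Pow(A, 2))) (Function('s')(A) = Mul(2, Add(Mul(A, A), A)) = Mul(2, Add(Pow(A, 2), A)) = Mul(2, Add(A, Pow(A, 2))) = Add(Mul(2, A), Mul(2, Pow(A, 2))))
Function('C')(H, j) = Add(-3, Mul(Pow(Add(72, j), -1), Add(144, H))) (Function('C')(H, j) = Add(-3, Mul(Add(H, Mul(2, -9, Add(1, -9))), Pow(Add(j, 72), -1))) = Add(-3, Mul(Add(H, Mul(2, -9, -8)), Pow(Add(72, j), -1))) = Add(-3, Mul(Add(H, 144), Pow(Add(72, j), -1))) = Add(-3, Mul(Add(144, H), Pow(Add(72, j), -1))) = Add(-3, Mul(Pow(Add(72, j), -1), Add(144, H))))
Pow(Add(Function('C')(80, -21), 747), -1) = Pow(Add(Mul(Pow(Add(72, -21), -1), Add(-72, 80, Mul(-3, -21))), 747), -1) = Pow(Add(Mul(Pow(51, -1), Add(-72, 80, 63)), 747), -1) = Pow(Add(Mul(Rational(1, 51), 71), 747), -1) = Pow(Add(Rational(71, 51), 747), -1) = Pow(Rational(38168, 51), -1) = Rational(51, 38168)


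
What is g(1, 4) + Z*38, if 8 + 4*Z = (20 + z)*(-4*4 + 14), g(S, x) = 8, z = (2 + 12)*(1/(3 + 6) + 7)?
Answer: -21056/9 ≈ -2339.6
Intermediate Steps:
z = 896/9 (z = 14*(1/9 + 7) = 14*(⅑ + 7) = 14*(64/9) = 896/9 ≈ 99.556)
Z = -556/9 (Z = -2 + ((20 + 896/9)*(-4*4 + 14))/4 = -2 + (1076*(-16 + 14)/9)/4 = -2 + ((1076/9)*(-2))/4 = -2 + (¼)*(-2152/9) = -2 - 538/9 = -556/9 ≈ -61.778)
g(1, 4) + Z*38 = 8 - 556/9*38 = 8 - 21128/9 = -21056/9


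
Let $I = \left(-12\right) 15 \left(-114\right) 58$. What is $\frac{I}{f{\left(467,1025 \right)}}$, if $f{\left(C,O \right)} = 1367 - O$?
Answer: $3480$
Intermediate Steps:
$I = 1190160$ ($I = \left(-180\right) \left(-114\right) 58 = 20520 \cdot 58 = 1190160$)
$\frac{I}{f{\left(467,1025 \right)}} = \frac{1190160}{1367 - 1025} = \frac{1190160}{342} = 1190160 \cdot \frac{1}{342} = 3480$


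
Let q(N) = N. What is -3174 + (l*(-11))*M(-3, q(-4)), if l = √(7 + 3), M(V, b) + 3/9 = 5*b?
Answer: -3174 + 671*√10/3 ≈ -2466.7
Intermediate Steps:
M(V, b) = -⅓ + 5*b
l = √10 ≈ 3.1623
-3174 + (l*(-11))*M(-3, q(-4)) = -3174 + (√10*(-11))*(-⅓ + 5*(-4)) = -3174 + (-11*√10)*(-⅓ - 20) = -3174 - 11*√10*(-61/3) = -3174 + 671*√10/3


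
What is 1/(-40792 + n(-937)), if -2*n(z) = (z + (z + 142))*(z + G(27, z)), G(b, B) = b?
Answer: -1/828852 ≈ -1.2065e-6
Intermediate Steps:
n(z) = -(27 + z)*(142 + 2*z)/2 (n(z) = -(z + (z + 142))*(z + 27)/2 = -(z + (142 + z))*(27 + z)/2 = -(142 + 2*z)*(27 + z)/2 = -(27 + z)*(142 + 2*z)/2)
1/(-40792 + n(-937)) = 1/(-40792 + (-1917 - 1*(-937)² - 98*(-937))) = 1/(-40792 + (-1917 - 1*877969 + 91826)) = 1/(-40792 + (-1917 - 877969 + 91826)) = 1/(-40792 - 788060) = 1/(-828852) = -1/828852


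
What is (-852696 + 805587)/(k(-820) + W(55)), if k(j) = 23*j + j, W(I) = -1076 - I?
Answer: 15703/6937 ≈ 2.2637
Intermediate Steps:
k(j) = 24*j
(-852696 + 805587)/(k(-820) + W(55)) = (-852696 + 805587)/(24*(-820) + (-1076 - 1*55)) = -47109/(-19680 + (-1076 - 55)) = -47109/(-19680 - 1131) = -47109/(-20811) = -47109*(-1/20811) = 15703/6937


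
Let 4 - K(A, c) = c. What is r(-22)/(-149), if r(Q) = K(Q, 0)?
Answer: -4/149 ≈ -0.026846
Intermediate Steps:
K(A, c) = 4 - c
r(Q) = 4 (r(Q) = 4 - 1*0 = 4 + 0 = 4)
r(-22)/(-149) = 4/(-149) = 4*(-1/149) = -4/149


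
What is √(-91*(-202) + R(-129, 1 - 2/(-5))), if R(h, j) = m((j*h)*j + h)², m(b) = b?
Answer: √102614866/25 ≈ 405.20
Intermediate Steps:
R(h, j) = (h + h*j²)² (R(h, j) = ((j*h)*j + h)² = ((h*j)*j + h)² = (h*j² + h)² = (h + h*j²)²)
√(-91*(-202) + R(-129, 1 - 2/(-5))) = √(-91*(-202) + (-129)²*(1 + (1 - 2/(-5))²)²) = √(18382 + 16641*(1 + (1 - 2*(-⅕))²)²) = √(18382 + 16641*(1 + (1 + ⅖)²)²) = √(18382 + 16641*(1 + (7/5)²)²) = √(18382 + 16641*(1 + 49/25)²) = √(18382 + 16641*(74/25)²) = √(18382 + 16641*(5476/625)) = √(18382 + 91126116/625) = √(102614866/625) = √102614866/25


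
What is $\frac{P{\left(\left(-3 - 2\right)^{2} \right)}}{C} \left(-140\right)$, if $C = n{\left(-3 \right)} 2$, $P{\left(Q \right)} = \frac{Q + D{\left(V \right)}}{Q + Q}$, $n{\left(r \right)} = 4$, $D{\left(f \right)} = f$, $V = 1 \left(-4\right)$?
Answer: $- \frac{147}{20} \approx -7.35$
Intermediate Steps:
$V = -4$
$P{\left(Q \right)} = \frac{-4 + Q}{2 Q}$ ($P{\left(Q \right)} = \frac{Q - 4}{Q + Q} = \frac{-4 + Q}{2 Q}$)
$C = 8$ ($C = 4 \cdot 2 = 8$)
$\frac{P{\left(\left(-3 - 2\right)^{2} \right)}}{C} \left(-140\right) = \frac{\frac{1}{2} \frac{1}{\left(-3 - 2\right)^{2}} \left(-4 + \left(-3 - 2\right)^{2}\right)}{8} \left(-140\right) = \frac{-4 + \left(-5\right)^{2}}{2 \left(-5\right)^{2}} \cdot \frac{1}{8} \left(-140\right) = \frac{-4 + 25}{2 \cdot 25} \cdot \frac{1}{8} \left(-140\right) = \frac{1}{2} \cdot \frac{1}{25} \cdot 21 \cdot \frac{1}{8} \left(-140\right) = \frac{21}{50} \cdot \frac{1}{8} \left(-140\right) = \frac{21}{400} \left(-140\right) = - \frac{147}{20}$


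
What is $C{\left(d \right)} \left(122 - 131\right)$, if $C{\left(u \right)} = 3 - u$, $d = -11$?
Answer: $-126$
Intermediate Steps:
$C{\left(d \right)} \left(122 - 131\right) = \left(3 - -11\right) \left(122 - 131\right) = \left(3 + 11\right) \left(-9\right) = 14 \left(-9\right) = -126$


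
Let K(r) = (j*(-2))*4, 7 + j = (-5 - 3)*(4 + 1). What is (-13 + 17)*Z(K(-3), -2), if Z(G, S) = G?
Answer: 1504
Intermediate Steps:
j = -47 (j = -7 + (-5 - 3)*(4 + 1) = -7 - 8*5 = -7 - 40 = -47)
K(r) = 376 (K(r) = -47*(-2)*4 = 94*4 = 376)
(-13 + 17)*Z(K(-3), -2) = (-13 + 17)*376 = 4*376 = 1504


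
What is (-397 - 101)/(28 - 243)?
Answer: 498/215 ≈ 2.3163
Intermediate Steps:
(-397 - 101)/(28 - 243) = -498/(-215) = -498*(-1/215) = 498/215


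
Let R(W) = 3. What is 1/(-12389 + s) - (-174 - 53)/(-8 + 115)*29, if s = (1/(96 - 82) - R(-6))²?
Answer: 15974043257/259642241 ≈ 61.523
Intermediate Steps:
s = 1681/196 (s = (1/(96 - 82) - 1*3)² = (1/14 - 3)² = (-41/14)² = 1681/196 ≈ 8.5765)
1/(-12389 + s) - (-174 - 53)/(-8 + 115)*29 = 1/(-12389 + 1681/196) - (-174 - 53)/(-8 + 115)*29 = 1/(-2426563/196) - (-227/107)*29 = -196/2426563 - (-227*1/107)*29 = -196/2426563 - (-227)*29/107 = -196/2426563 - 1*(-6583/107) = -196/2426563 + 6583/107 = 15974043257/259642241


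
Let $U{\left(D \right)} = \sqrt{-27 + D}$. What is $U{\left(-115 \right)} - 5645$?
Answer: $-5645 + i \sqrt{142} \approx -5645.0 + 11.916 i$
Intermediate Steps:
$U{\left(-115 \right)} - 5645 = \sqrt{-27 - 115} - 5645 = \sqrt{-142} - 5645 = i \sqrt{142} - 5645 = -5645 + i \sqrt{142}$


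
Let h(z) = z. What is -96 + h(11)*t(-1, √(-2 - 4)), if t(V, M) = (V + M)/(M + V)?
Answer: -85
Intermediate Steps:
t(V, M) = 1 (t(V, M) = (M + V)/(M + V) = 1)
-96 + h(11)*t(-1, √(-2 - 4)) = -96 + 11*1 = -96 + 11 = -85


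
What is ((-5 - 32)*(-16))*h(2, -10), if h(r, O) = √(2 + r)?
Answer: 1184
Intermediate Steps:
((-5 - 32)*(-16))*h(2, -10) = ((-5 - 32)*(-16))*√(2 + 2) = (-37*(-16))*√4 = 592*2 = 1184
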